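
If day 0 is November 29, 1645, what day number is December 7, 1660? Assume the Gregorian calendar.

Nov 29, 1645 → Nov 29, 1646: 365 days.
Nov 29, 1646 → Nov 29, 1647: 365 days.
Nov 29, 1647 → Nov 29, 1648: 366 days (Feb 29, 1648 is in that span).
Nov 29, 1648 → Nov 29, 1649: 365 days.
Nov 29, 1649 → Nov 29, 1650: 365 days.
Nov 29, 1650 → Nov 29, 1651: 365 days.
Nov 29, 1651 → Nov 29, 1652: 366 days (Feb 29, 1652 is in that span).
Nov 29, 1652 → Nov 29, 1653: 365 days.
Nov 29, 1653 → Nov 29, 1654: 365 days.
Nov 29, 1654 → Nov 29, 1655: 365 days.
Nov 29, 1655 → Nov 29, 1656: 366 days (Feb 29, 1656 is in that span).
Nov 29, 1656 → Nov 29, 1657: 365 days.
Nov 29, 1657 → Nov 29, 1658: 365 days.
Nov 29, 1658 → Nov 29, 1659: 365 days.
Nov 29, 1659 → Dec 29, 1659: 30 days (November has 30).
Dec 29, 1659 → Jan 29, 1660: 31 days (December has 31).
Jan 29, 1660 → Feb 29, 1660: 31 days (January has 31).
Feb 29, 1660 → Mar 29, 1660: 29 days (February has 29).
Mar 29, 1660 → Apr 29, 1660: 31 days (March has 31).
Apr 29, 1660 → May 29, 1660: 30 days (April has 30).
May 29, 1660 → Jun 29, 1660: 31 days (May has 31).
Jun 29, 1660 → Jul 29, 1660: 30 days (June has 30).
Jul 29, 1660 → Aug 29, 1660: 31 days (July has 31).
Aug 29, 1660 → Sep 29, 1660: 31 days (August has 31).
Sep 29, 1660 → Oct 29, 1660: 30 days (September has 30).
Oct 29, 1660 → Nov 29, 1660: 31 days (October has 31).
Nov 29, 1660 → Dec 7, 1660: 8 days.
Total: 5487 days.

5487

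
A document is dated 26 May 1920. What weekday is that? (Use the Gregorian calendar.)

January 1, 1920 is a Thursday.
Jan 1, 1920 → Feb 1, 1920: 31 days (January has 31).
Feb 1, 1920 → Mar 1, 1920: 29 days (February has 29).
Mar 1, 1920 → Apr 1, 1920: 31 days (March has 31).
Apr 1, 1920 → May 1, 1920: 30 days (April has 30).
May 1, 1920 → May 26, 1920: 25 days.
Total: 146 days.
146 mod 7 = 6, so Thursday + 6 = Wednesday.

Wednesday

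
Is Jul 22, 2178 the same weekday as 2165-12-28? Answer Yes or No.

From Dec 28, 2165 to Jul 22, 2178 is 4589 days.
4589 mod 7 = 4, so they are different weekdays.
(Dec 28, 2165 is a Saturday; Jul 22, 2178 is a Wednesday.)

No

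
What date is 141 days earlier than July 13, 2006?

−13 → Jun 30, 2006 (end of Jun, 30 days; 128 left).
−30 → May 31, 2006 (end of May, 31 days; 98 left).
−31 → Apr 30, 2006 (end of Apr, 30 days; 67 left).
−30 → Mar 31, 2006 (end of Mar, 31 days; 37 left).
−31 → Feb 28, 2006 (end of Feb, 28 days; 6 left).
−6 → Feb 22, 2006.

February 22, 2006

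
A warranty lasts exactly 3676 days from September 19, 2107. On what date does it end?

+366 (one year; includes Feb 29, 2108) → Sep 19, 2108 (3310 left).
+365 (one year) → Sep 19, 2109 (2945 left).
+365 (one year) → Sep 19, 2110 (2580 left).
+365 (one year) → Sep 19, 2111 (2215 left).
+366 (one year; includes Feb 29, 2112) → Sep 19, 2112 (1849 left).
+365 (one year) → Sep 19, 2113 (1484 left).
+365 (one year) → Sep 19, 2114 (1119 left).
+365 (one year) → Sep 19, 2115 (754 left).
+366 (one year; includes Feb 29, 2116) → Sep 19, 2116 (388 left).
Sep has 30 days: +12 → Oct 1, 2116 (376 left).
Oct has 31 days: +31 → Nov 1, 2116 (345 left).
Nov has 30 days: +30 → Dec 1, 2116 (315 left).
Dec has 31 days: +31 → Jan 1, 2117 (284 left).
Jan has 31 days: +31 → Feb 1, 2117 (253 left).
Feb has 28 days: +28 → Mar 1, 2117 (225 left).
Mar has 31 days: +31 → Apr 1, 2117 (194 left).
Apr has 30 days: +30 → May 1, 2117 (164 left).
May has 31 days: +31 → Jun 1, 2117 (133 left).
Jun has 30 days: +30 → Jul 1, 2117 (103 left).
Jul has 31 days: +31 → Aug 1, 2117 (72 left).
Aug has 31 days: +31 → Sep 1, 2117 (41 left).
Sep has 30 days: +30 → Oct 1, 2117 (11 left).
+11 → Oct 12, 2117.

October 12, 2117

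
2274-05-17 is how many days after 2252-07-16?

Jul 16, 2252 → Jul 16, 2253: 365 days.
Jul 16, 2253 → Jul 16, 2254: 365 days.
Jul 16, 2254 → Jul 16, 2255: 365 days.
Jul 16, 2255 → Jul 16, 2256: 366 days (Feb 29, 2256 is in that span).
Jul 16, 2256 → Jul 16, 2257: 365 days.
Jul 16, 2257 → Jul 16, 2258: 365 days.
Jul 16, 2258 → Jul 16, 2259: 365 days.
Jul 16, 2259 → Jul 16, 2260: 366 days (Feb 29, 2260 is in that span).
Jul 16, 2260 → Jul 16, 2261: 365 days.
Jul 16, 2261 → Jul 16, 2262: 365 days.
Jul 16, 2262 → Jul 16, 2263: 365 days.
Jul 16, 2263 → Jul 16, 2264: 366 days (Feb 29, 2264 is in that span).
Jul 16, 2264 → Jul 16, 2265: 365 days.
Jul 16, 2265 → Jul 16, 2266: 365 days.
Jul 16, 2266 → Jul 16, 2267: 365 days.
Jul 16, 2267 → Jul 16, 2268: 366 days (Feb 29, 2268 is in that span).
Jul 16, 2268 → Jul 16, 2269: 365 days.
Jul 16, 2269 → Jul 16, 2270: 365 days.
Jul 16, 2270 → Jul 16, 2271: 365 days.
Jul 16, 2271 → Jul 16, 2272: 366 days (Feb 29, 2272 is in that span).
Jul 16, 2272 → Jul 16, 2273: 365 days.
Jul 16, 2273 → Aug 16, 2273: 31 days (July has 31).
Aug 16, 2273 → Sep 16, 2273: 31 days (August has 31).
Sep 16, 2273 → Oct 16, 2273: 30 days (September has 30).
Oct 16, 2273 → Nov 16, 2273: 31 days (October has 31).
Nov 16, 2273 → Dec 16, 2273: 30 days (November has 30).
Dec 16, 2273 → Jan 16, 2274: 31 days (December has 31).
Jan 16, 2274 → Feb 16, 2274: 31 days (January has 31).
Feb 16, 2274 → Mar 16, 2274: 28 days (February has 28).
Mar 16, 2274 → Apr 16, 2274: 31 days (March has 31).
Apr 16, 2274 → May 16, 2274: 30 days (April has 30).
May 16, 2274 → May 17, 2274: 1 days.
Total: 7975 days.

7975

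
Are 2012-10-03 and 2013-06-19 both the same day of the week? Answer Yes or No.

From Oct 3, 2012 to Jun 19, 2013 is 259 days.
259 mod 7 = 0, so they are the same weekday.
(Oct 3, 2012 is a Wednesday; Jun 19, 2013 is a Wednesday.)

Yes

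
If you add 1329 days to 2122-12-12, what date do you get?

+365 (one year) → Dec 12, 2123 (964 left).
+366 (one year; includes Feb 29, 2124) → Dec 12, 2124 (598 left).
+365 (one year) → Dec 12, 2125 (233 left).
Dec has 31 days: +20 → Jan 1, 2126 (213 left).
Jan has 31 days: +31 → Feb 1, 2126 (182 left).
Feb has 28 days: +28 → Mar 1, 2126 (154 left).
Mar has 31 days: +31 → Apr 1, 2126 (123 left).
Apr has 30 days: +30 → May 1, 2126 (93 left).
May has 31 days: +31 → Jun 1, 2126 (62 left).
Jun has 30 days: +30 → Jul 1, 2126 (32 left).
Jul has 31 days: +31 → Aug 1, 2126 (1 left).
+1 → Aug 2, 2126.

August 2, 2126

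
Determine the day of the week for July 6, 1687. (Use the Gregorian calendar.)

Doomsday rule: the anchor day for the 1600s is Tuesday. For year 87: 87÷12 = 7 r 3, and 3÷4 = 0, so 7+3+0 = 10.
Tuesday + 10 ≡ Friday — that's 1687's doomsday.
In July the doomsday date is Jul 11.
Jul 6 is 5 days before Jul 11; 5 mod 7 = 5, so Friday − 5 = Sunday.

Sunday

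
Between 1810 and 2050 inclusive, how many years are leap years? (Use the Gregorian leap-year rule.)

Multiples of 4 in [1810,2050]: 60.
Of those, multiples of 100: 2 (not leap unless ÷400).
Multiples of 400: 1.
Leap years = 60 − 2 + 1 = 59.

59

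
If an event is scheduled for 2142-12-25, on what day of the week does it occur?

Tuesday

Doomsday rule: the anchor day for the 2100s is Sunday. For year 42: 42÷12 = 3 r 6, and 6÷4 = 1, so 3+6+1 = 10.
Sunday + 10 ≡ Wednesday — that's 2142's doomsday.
In December the doomsday date is Dec 12.
Dec 25 is 13 days after Dec 12; 13 mod 7 = 6, so Wednesday + 6 = Tuesday.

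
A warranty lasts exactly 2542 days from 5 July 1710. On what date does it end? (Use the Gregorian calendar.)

+365 (one year) → Jul 5, 1711 (2177 left).
+366 (one year; includes Feb 29, 1712) → Jul 5, 1712 (1811 left).
+365 (one year) → Jul 5, 1713 (1446 left).
+365 (one year) → Jul 5, 1714 (1081 left).
+365 (one year) → Jul 5, 1715 (716 left).
+366 (one year; includes Feb 29, 1716) → Jul 5, 1716 (350 left).
Jul has 31 days: +27 → Aug 1, 1716 (323 left).
Aug has 31 days: +31 → Sep 1, 1716 (292 left).
Sep has 30 days: +30 → Oct 1, 1716 (262 left).
Oct has 31 days: +31 → Nov 1, 1716 (231 left).
Nov has 30 days: +30 → Dec 1, 1716 (201 left).
Dec has 31 days: +31 → Jan 1, 1717 (170 left).
Jan has 31 days: +31 → Feb 1, 1717 (139 left).
Feb has 28 days: +28 → Mar 1, 1717 (111 left).
Mar has 31 days: +31 → Apr 1, 1717 (80 left).
Apr has 30 days: +30 → May 1, 1717 (50 left).
May has 31 days: +31 → Jun 1, 1717 (19 left).
+19 → Jun 20, 1717.

June 20, 1717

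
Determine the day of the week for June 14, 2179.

Monday

Doomsday rule: the anchor day for the 2100s is Sunday. For year 79: 79÷12 = 6 r 7, and 7÷4 = 1, so 6+7+1 = 14.
Sunday + 14 ≡ Sunday — that's 2179's doomsday.
In June the doomsday date is Jun 6.
Jun 14 is 8 days after Jun 6; 8 mod 7 = 1, so Sunday + 1 = Monday.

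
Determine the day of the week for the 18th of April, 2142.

Doomsday rule: the anchor day for the 2100s is Sunday. For year 42: 42÷12 = 3 r 6, and 6÷4 = 1, so 3+6+1 = 10.
Sunday + 10 ≡ Wednesday — that's 2142's doomsday.
In April the doomsday date is Apr 4.
Apr 18 is 14 days after Apr 4; 14 mod 7 = 0, so Wednesday + 0 = Wednesday.

Wednesday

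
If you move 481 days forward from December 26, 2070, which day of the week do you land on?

Dec 26, 2070 is a Friday.
481 mod 7 = 5, so 481 days after a Friday is Friday + 5 = Wednesday.

Wednesday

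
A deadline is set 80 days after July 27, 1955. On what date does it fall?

Jul has 31 days: +5 → Aug 1, 1955 (75 left).
Aug has 31 days: +31 → Sep 1, 1955 (44 left).
Sep has 30 days: +30 → Oct 1, 1955 (14 left).
+14 → Oct 15, 1955.

October 15, 1955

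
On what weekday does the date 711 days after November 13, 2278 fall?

Nov 13, 2278 is a Wednesday.
711 mod 7 = 4, so 711 days after a Wednesday is Wednesday + 4 = Sunday.

Sunday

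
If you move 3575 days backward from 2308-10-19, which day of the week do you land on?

First find the weekday of Oct 19, 2308. Doomsday rule: the anchor day for the 2300s is Wednesday. For year 08: 8÷12 = 0 r 8, and 8÷4 = 2, so 0+8+2 = 10.
Wednesday + 10 ≡ Saturday — that's 2308's doomsday.
In October the doomsday date is Oct 10.
Oct 19 is 9 days after Oct 10; 9 mod 7 = 2, so Saturday + 2 = Monday.
3575 mod 7 = 5, so 3575 days before a Monday is Monday − 5 = Wednesday.

Wednesday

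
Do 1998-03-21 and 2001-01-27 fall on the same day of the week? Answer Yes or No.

Yes

From Mar 21, 1998 to Jan 27, 2001 is 1043 days.
1043 mod 7 = 0, so they are the same weekday.
(Mar 21, 1998 is a Saturday; Jan 27, 2001 is a Saturday.)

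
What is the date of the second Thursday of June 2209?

June 8, 2209

June 1, 2209 is a Thursday.
The first Thursday is therefore June 1 (same day).
The second Thursday is 1 + 1×7 = June 8.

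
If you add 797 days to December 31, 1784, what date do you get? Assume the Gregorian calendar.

+365 (one year) → Dec 31, 1785 (432 left).
+365 (one year) → Dec 31, 1786 (67 left).
Dec has 31 days: +1 → Jan 1, 1787 (66 left).
Jan has 31 days: +31 → Feb 1, 1787 (35 left).
Feb has 28 days: +28 → Mar 1, 1787 (7 left).
+7 → Mar 8, 1787.

March 8, 1787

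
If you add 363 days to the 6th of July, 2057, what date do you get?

Jul has 31 days: +26 → Aug 1, 2057 (337 left).
Aug has 31 days: +31 → Sep 1, 2057 (306 left).
Sep has 30 days: +30 → Oct 1, 2057 (276 left).
Oct has 31 days: +31 → Nov 1, 2057 (245 left).
Nov has 30 days: +30 → Dec 1, 2057 (215 left).
Dec has 31 days: +31 → Jan 1, 2058 (184 left).
Jan has 31 days: +31 → Feb 1, 2058 (153 left).
Feb has 28 days: +28 → Mar 1, 2058 (125 left).
Mar has 31 days: +31 → Apr 1, 2058 (94 left).
Apr has 30 days: +30 → May 1, 2058 (64 left).
May has 31 days: +31 → Jun 1, 2058 (33 left).
Jun has 30 days: +30 → Jul 1, 2058 (3 left).
+3 → Jul 4, 2058.

July 4, 2058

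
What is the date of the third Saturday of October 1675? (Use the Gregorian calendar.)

October 1, 1675 is a Tuesday.
The first Saturday is therefore October 5 (4 days later).
The third Saturday is 5 + 2×7 = October 19.

October 19, 1675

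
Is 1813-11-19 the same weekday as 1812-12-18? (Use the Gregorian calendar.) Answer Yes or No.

From Dec 18, 1812 to Nov 19, 1813 is 336 days.
336 mod 7 = 0, so they are the same weekday.
(Dec 18, 1812 is a Friday; Nov 19, 1813 is a Friday.)

Yes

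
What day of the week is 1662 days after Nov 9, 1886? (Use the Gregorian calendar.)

Friday

First find the weekday of Nov 9, 1886. Doomsday rule: the anchor day for the 1800s is Friday. For year 86: 86÷12 = 7 r 2, and 2÷4 = 0, so 7+2+0 = 9.
Friday + 9 ≡ Sunday — that's 1886's doomsday.
In November the doomsday date is Nov 7.
Nov 9 is 2 days after Nov 7; 2 mod 7 = 2, so Sunday + 2 = Tuesday.
1662 mod 7 = 3, so 1662 days after a Tuesday is Tuesday + 3 = Friday.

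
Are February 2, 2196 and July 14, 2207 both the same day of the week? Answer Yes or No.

From Feb 2, 2196 to Jul 14, 2207 is 4179 days.
4179 mod 7 = 0, so they are the same weekday.
(Feb 2, 2196 is a Tuesday; Jul 14, 2207 is a Tuesday.)

Yes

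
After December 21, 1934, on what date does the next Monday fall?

December 24, 1934

Dec 21, 1934 is a Friday.
From Friday to the next Monday is 3 days.
Dec 21, 1934 + 3 = Dec 24, 1934.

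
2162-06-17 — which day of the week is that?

Thursday

Doomsday rule: the anchor day for the 2100s is Sunday. For year 62: 62÷12 = 5 r 2, and 2÷4 = 0, so 5+2+0 = 7.
Sunday + 7 ≡ Sunday — that's 2162's doomsday.
In June the doomsday date is Jun 6.
Jun 17 is 11 days after Jun 6; 11 mod 7 = 4, so Sunday + 4 = Thursday.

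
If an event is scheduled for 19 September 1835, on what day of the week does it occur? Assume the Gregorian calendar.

Saturday

Doomsday rule: the anchor day for the 1800s is Friday. For year 35: 35÷12 = 2 r 11, and 11÷4 = 2, so 2+11+2 = 15.
Friday + 15 ≡ Saturday — that's 1835's doomsday.
In September the doomsday date is Sep 5.
Sep 19 is 14 days after Sep 5; 14 mod 7 = 0, so Saturday + 0 = Saturday.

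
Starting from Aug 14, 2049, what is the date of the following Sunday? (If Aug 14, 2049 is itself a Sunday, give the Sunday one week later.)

August 15, 2049

Aug 14, 2049 is a Saturday.
From Saturday to the next Sunday is 1 day.
Aug 14, 2049 + 1 = Aug 15, 2049.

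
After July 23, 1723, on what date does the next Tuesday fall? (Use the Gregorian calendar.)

July 27, 1723

Jul 23, 1723 is a Friday.
From Friday to the next Tuesday is 4 days.
Jul 23, 1723 + 4 = Jul 27, 1723.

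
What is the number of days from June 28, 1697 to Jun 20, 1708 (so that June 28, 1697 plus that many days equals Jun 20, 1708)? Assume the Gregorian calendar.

4009

Jun 28, 1697 → Jun 28, 1698: 365 days.
Jun 28, 1698 → Jun 28, 1699: 365 days.
Jun 28, 1699 → Jun 28, 1700: 365 days.
Jun 28, 1700 → Jun 28, 1701: 365 days.
Jun 28, 1701 → Jun 28, 1702: 365 days.
Jun 28, 1702 → Jun 28, 1703: 365 days.
Jun 28, 1703 → Jun 28, 1704: 366 days (Feb 29, 1704 is in that span).
Jun 28, 1704 → Jun 28, 1705: 365 days.
Jun 28, 1705 → Jun 28, 1706: 365 days.
Jun 28, 1706 → Jun 28, 1707: 365 days.
Jun 28, 1707 → Jul 28, 1707: 30 days (June has 30).
Jul 28, 1707 → Aug 28, 1707: 31 days (July has 31).
Aug 28, 1707 → Sep 28, 1707: 31 days (August has 31).
Sep 28, 1707 → Oct 28, 1707: 30 days (September has 30).
Oct 28, 1707 → Nov 28, 1707: 31 days (October has 31).
Nov 28, 1707 → Dec 28, 1707: 30 days (November has 30).
Dec 28, 1707 → Jan 28, 1708: 31 days (December has 31).
Jan 28, 1708 → Feb 28, 1708: 31 days (January has 31).
Feb 28, 1708 → Mar 28, 1708: 29 days (February has 29).
Mar 28, 1708 → Apr 28, 1708: 31 days (March has 31).
Apr 28, 1708 → May 28, 1708: 30 days (April has 30).
May 28, 1708 → Jun 20, 1708: 23 days.
Total: 4009 days.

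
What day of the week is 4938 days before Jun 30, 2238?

First find the weekday of Jun 30, 2238. Doomsday rule: the anchor day for the 2200s is Friday. For year 38: 38÷12 = 3 r 2, and 2÷4 = 0, so 3+2+0 = 5.
Friday + 5 ≡ Wednesday — that's 2238's doomsday.
In June the doomsday date is Jun 6.
Jun 30 is 24 days after Jun 6; 24 mod 7 = 3, so Wednesday + 3 = Saturday.
4938 mod 7 = 3, so 4938 days before a Saturday is Saturday − 3 = Wednesday.

Wednesday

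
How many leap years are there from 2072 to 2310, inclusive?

Multiples of 4 in [2072,2310]: 60.
Of those, multiples of 100: 3 (not leap unless ÷400).
Multiples of 400: 0.
Leap years = 60 − 3 + 0 = 57.

57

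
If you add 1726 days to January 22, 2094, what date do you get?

+365 (one year) → Jan 22, 2095 (1361 left).
+365 (one year) → Jan 22, 2096 (996 left).
+366 (one year; includes Feb 29, 2096) → Jan 22, 2097 (630 left).
+365 (one year) → Jan 22, 2098 (265 left).
Jan has 31 days: +10 → Feb 1, 2098 (255 left).
Feb has 28 days: +28 → Mar 1, 2098 (227 left).
Mar has 31 days: +31 → Apr 1, 2098 (196 left).
Apr has 30 days: +30 → May 1, 2098 (166 left).
May has 31 days: +31 → Jun 1, 2098 (135 left).
Jun has 30 days: +30 → Jul 1, 2098 (105 left).
Jul has 31 days: +31 → Aug 1, 2098 (74 left).
Aug has 31 days: +31 → Sep 1, 2098 (43 left).
Sep has 30 days: +30 → Oct 1, 2098 (13 left).
+13 → Oct 14, 2098.

October 14, 2098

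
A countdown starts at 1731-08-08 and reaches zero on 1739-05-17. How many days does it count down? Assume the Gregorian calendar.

Aug 8, 1731 → Aug 8, 1732: 366 days (Feb 29, 1732 is in that span).
Aug 8, 1732 → Aug 8, 1733: 365 days.
Aug 8, 1733 → Aug 8, 1734: 365 days.
Aug 8, 1734 → Aug 8, 1735: 365 days.
Aug 8, 1735 → Aug 8, 1736: 366 days (Feb 29, 1736 is in that span).
Aug 8, 1736 → Aug 8, 1737: 365 days.
Aug 8, 1737 → Aug 8, 1738: 365 days.
Aug 8, 1738 → Sep 8, 1738: 31 days (August has 31).
Sep 8, 1738 → Oct 8, 1738: 30 days (September has 30).
Oct 8, 1738 → Nov 8, 1738: 31 days (October has 31).
Nov 8, 1738 → Dec 8, 1738: 30 days (November has 30).
Dec 8, 1738 → Jan 8, 1739: 31 days (December has 31).
Jan 8, 1739 → Feb 8, 1739: 31 days (January has 31).
Feb 8, 1739 → Mar 8, 1739: 28 days (February has 28).
Mar 8, 1739 → Apr 8, 1739: 31 days (March has 31).
Apr 8, 1739 → May 8, 1739: 30 days (April has 30).
May 8, 1739 → May 17, 1739: 9 days.
Total: 2839 days.

2839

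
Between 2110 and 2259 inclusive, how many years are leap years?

36

Multiples of 4 in [2110,2259]: 37.
Of those, multiples of 100: 1 (not leap unless ÷400).
Multiples of 400: 0.
Leap years = 37 − 1 + 0 = 36.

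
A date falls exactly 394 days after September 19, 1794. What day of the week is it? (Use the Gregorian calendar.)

Sunday

Sep 19, 1794 is a Friday.
394 mod 7 = 2, so 394 days after a Friday is Friday + 2 = Sunday.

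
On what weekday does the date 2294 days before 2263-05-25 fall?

Wednesday

May 25, 2263 is a Monday.
2294 mod 7 = 5, so 2294 days before a Monday is Monday − 5 = Wednesday.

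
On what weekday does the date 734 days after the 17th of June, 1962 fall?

First find the weekday of Jun 17, 1962. Doomsday rule: the anchor day for the 1900s is Wednesday. For year 62: 62÷12 = 5 r 2, and 2÷4 = 0, so 5+2+0 = 7.
Wednesday + 7 ≡ Wednesday — that's 1962's doomsday.
In June the doomsday date is Jun 6.
Jun 17 is 11 days after Jun 6; 11 mod 7 = 4, so Wednesday + 4 = Sunday.
734 mod 7 = 6, so 734 days after a Sunday is Sunday + 6 = Saturday.

Saturday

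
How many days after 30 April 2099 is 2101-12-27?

971

Apr 30, 2099 → Apr 30, 2100: 365 days.
Apr 30, 2100 → Apr 30, 2101: 365 days.
Apr 30, 2101 → May 30, 2101: 30 days (April has 30).
May 30, 2101 → Jun 30, 2101: 31 days (May has 31).
Jun 30, 2101 → Jul 30, 2101: 30 days (June has 30).
Jul 30, 2101 → Aug 30, 2101: 31 days (July has 31).
Aug 30, 2101 → Sep 30, 2101: 31 days (August has 31).
Sep 30, 2101 → Oct 30, 2101: 30 days (September has 30).
Oct 30, 2101 → Nov 30, 2101: 31 days (October has 31).
Nov 30, 2101 → Dec 27, 2101: 27 days.
Total: 971 days.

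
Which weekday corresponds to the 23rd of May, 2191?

Doomsday rule: the anchor day for the 2100s is Sunday. For year 91: 91÷12 = 7 r 7, and 7÷4 = 1, so 7+7+1 = 15.
Sunday + 15 ≡ Monday — that's 2191's doomsday.
In May the doomsday date is May 9.
May 23 is 14 days after May 9; 14 mod 7 = 0, so Monday + 0 = Monday.

Monday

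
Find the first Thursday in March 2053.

March 6, 2053

March 1, 2053 is a Saturday.
The first Thursday is therefore March 6 (5 days later).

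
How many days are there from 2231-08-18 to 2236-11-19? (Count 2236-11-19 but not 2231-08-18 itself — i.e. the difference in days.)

1920

Aug 18, 2231 → Aug 18, 2232: 366 days (Feb 29, 2232 is in that span).
Aug 18, 2232 → Aug 18, 2233: 365 days.
Aug 18, 2233 → Aug 18, 2234: 365 days.
Aug 18, 2234 → Aug 18, 2235: 365 days.
Aug 18, 2235 → Aug 18, 2236: 366 days (Feb 29, 2236 is in that span).
Aug 18, 2236 → Sep 18, 2236: 31 days (August has 31).
Sep 18, 2236 → Oct 18, 2236: 30 days (September has 30).
Oct 18, 2236 → Nov 18, 2236: 31 days (October has 31).
Nov 18, 2236 → Nov 19, 2236: 1 days.
Total: 1920 days.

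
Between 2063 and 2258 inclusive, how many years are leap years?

47

Multiples of 4 in [2063,2258]: 49.
Of those, multiples of 100: 2 (not leap unless ÷400).
Multiples of 400: 0.
Leap years = 49 − 2 + 0 = 47.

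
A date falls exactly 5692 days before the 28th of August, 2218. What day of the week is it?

Aug 28, 2218 is a Friday.
5692 mod 7 = 1, so 5692 days before a Friday is Friday − 1 = Thursday.

Thursday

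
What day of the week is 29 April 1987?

Wednesday

January 1, 1987 is a Thursday.
Jan 1, 1987 → Feb 1, 1987: 31 days (January has 31).
Feb 1, 1987 → Mar 1, 1987: 28 days (February has 28).
Mar 1, 1987 → Apr 1, 1987: 31 days (March has 31).
Apr 1, 1987 → Apr 29, 1987: 28 days.
Total: 118 days.
118 mod 7 = 6, so Thursday + 6 = Wednesday.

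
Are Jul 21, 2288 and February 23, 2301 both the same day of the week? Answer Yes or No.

Yes

From Jul 21, 2288 to Feb 23, 2301 is 4599 days.
4599 mod 7 = 0, so they are the same weekday.
(Jul 21, 2288 is a Saturday; Feb 23, 2301 is a Saturday.)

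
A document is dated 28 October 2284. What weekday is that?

Tuesday

Doomsday rule: the anchor day for the 2200s is Friday. For year 84: 84÷12 = 7 r 0, and 0÷4 = 0, so 7+0+0 = 7.
Friday + 7 ≡ Friday — that's 2284's doomsday.
In October the doomsday date is Oct 10.
Oct 28 is 18 days after Oct 10; 18 mod 7 = 4, so Friday + 4 = Tuesday.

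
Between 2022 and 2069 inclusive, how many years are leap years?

12

Multiples of 4 in [2022,2069]: 12.
Of those, multiples of 100: 0 (not leap unless ÷400).
Multiples of 400: 0.
Leap years = 12 − 0 + 0 = 12.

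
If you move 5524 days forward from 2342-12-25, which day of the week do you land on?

Saturday

Dec 25, 2342 is a Friday.
5524 mod 7 = 1, so 5524 days after a Friday is Friday + 1 = Saturday.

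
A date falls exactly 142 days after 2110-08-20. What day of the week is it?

First find the weekday of Aug 20, 2110. Doomsday rule: the anchor day for the 2100s is Sunday. For year 10: 10÷12 = 0 r 10, and 10÷4 = 2, so 0+10+2 = 12.
Sunday + 12 ≡ Friday — that's 2110's doomsday.
In August the doomsday date is Aug 8.
Aug 20 is 12 days after Aug 8; 12 mod 7 = 5, so Friday + 5 = Wednesday.
142 mod 7 = 2, so 142 days after a Wednesday is Wednesday + 2 = Friday.

Friday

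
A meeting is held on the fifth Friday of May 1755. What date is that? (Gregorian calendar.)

May 30, 1755

May 1, 1755 is a Thursday.
The first Friday is therefore May 2 (1 days later).
The fifth Friday is 2 + 4×7 = May 30.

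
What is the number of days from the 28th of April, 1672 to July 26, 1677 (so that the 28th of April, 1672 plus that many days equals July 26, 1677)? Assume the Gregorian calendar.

1915

Apr 28, 1672 → Apr 28, 1673: 365 days.
Apr 28, 1673 → Apr 28, 1674: 365 days.
Apr 28, 1674 → Apr 28, 1675: 365 days.
Apr 28, 1675 → Apr 28, 1676: 366 days (Feb 29, 1676 is in that span).
Apr 28, 1676 → Apr 28, 1677: 365 days.
Apr 28, 1677 → May 28, 1677: 30 days (April has 30).
May 28, 1677 → Jun 28, 1677: 31 days (May has 31).
Jun 28, 1677 → Jul 26, 1677: 28 days.
Total: 1915 days.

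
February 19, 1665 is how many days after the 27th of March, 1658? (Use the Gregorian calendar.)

Mar 27, 1658 → Mar 27, 1659: 365 days.
Mar 27, 1659 → Mar 27, 1660: 366 days (Feb 29, 1660 is in that span).
Mar 27, 1660 → Mar 27, 1661: 365 days.
Mar 27, 1661 → Mar 27, 1662: 365 days.
Mar 27, 1662 → Mar 27, 1663: 365 days.
Mar 27, 1663 → Mar 27, 1664: 366 days (Feb 29, 1664 is in that span).
Mar 27, 1664 → Apr 27, 1664: 31 days (March has 31).
Apr 27, 1664 → May 27, 1664: 30 days (April has 30).
May 27, 1664 → Jun 27, 1664: 31 days (May has 31).
Jun 27, 1664 → Jul 27, 1664: 30 days (June has 30).
Jul 27, 1664 → Aug 27, 1664: 31 days (July has 31).
Aug 27, 1664 → Sep 27, 1664: 31 days (August has 31).
Sep 27, 1664 → Oct 27, 1664: 30 days (September has 30).
Oct 27, 1664 → Nov 27, 1664: 31 days (October has 31).
Nov 27, 1664 → Dec 27, 1664: 30 days (November has 30).
Dec 27, 1664 → Jan 27, 1665: 31 days (December has 31).
Jan 27, 1665 → Feb 19, 1665: 23 days.
Total: 2521 days.

2521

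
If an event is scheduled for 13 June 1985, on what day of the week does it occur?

Doomsday rule: the anchor day for the 1900s is Wednesday. For year 85: 85÷12 = 7 r 1, and 1÷4 = 0, so 7+1+0 = 8.
Wednesday + 8 ≡ Thursday — that's 1985's doomsday.
In June the doomsday date is Jun 6.
Jun 13 is 7 days after Jun 6; 7 mod 7 = 0, so Thursday + 0 = Thursday.

Thursday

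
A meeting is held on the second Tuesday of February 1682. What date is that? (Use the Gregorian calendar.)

February 10, 1682

February 1, 1682 is a Sunday.
The first Tuesday is therefore February 3 (2 days later).
The second Tuesday is 3 + 1×7 = February 10.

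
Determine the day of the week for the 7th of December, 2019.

January 1, 2019 is a Tuesday.
Jan 1, 2019 → Feb 1, 2019: 31 days (January has 31).
Feb 1, 2019 → Mar 1, 2019: 28 days (February has 28).
Mar 1, 2019 → Apr 1, 2019: 31 days (March has 31).
Apr 1, 2019 → May 1, 2019: 30 days (April has 30).
May 1, 2019 → Jun 1, 2019: 31 days (May has 31).
Jun 1, 2019 → Jul 1, 2019: 30 days (June has 30).
Jul 1, 2019 → Aug 1, 2019: 31 days (July has 31).
Aug 1, 2019 → Sep 1, 2019: 31 days (August has 31).
Sep 1, 2019 → Oct 1, 2019: 30 days (September has 30).
Oct 1, 2019 → Nov 1, 2019: 31 days (October has 31).
Nov 1, 2019 → Dec 1, 2019: 30 days (November has 30).
Dec 1, 2019 → Dec 7, 2019: 6 days.
Total: 340 days.
340 mod 7 = 4, so Tuesday + 4 = Saturday.

Saturday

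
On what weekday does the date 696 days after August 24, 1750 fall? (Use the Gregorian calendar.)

Thursday

Aug 24, 1750 is a Monday.
696 mod 7 = 3, so 696 days after a Monday is Monday + 3 = Thursday.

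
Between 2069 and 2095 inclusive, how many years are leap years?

6

Multiples of 4 in [2069,2095]: 6.
Of those, multiples of 100: 0 (not leap unless ÷400).
Multiples of 400: 0.
Leap years = 6 − 0 + 0 = 6.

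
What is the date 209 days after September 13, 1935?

April 9, 1936

Sep has 30 days: +18 → Oct 1, 1935 (191 left).
Oct has 31 days: +31 → Nov 1, 1935 (160 left).
Nov has 30 days: +30 → Dec 1, 1935 (130 left).
Dec has 31 days: +31 → Jan 1, 1936 (99 left).
Jan has 31 days: +31 → Feb 1, 1936 (68 left).
Feb has 29 days: +29 → Mar 1, 1936 (39 left).
Mar has 31 days: +31 → Apr 1, 1936 (8 left).
+8 → Apr 9, 1936.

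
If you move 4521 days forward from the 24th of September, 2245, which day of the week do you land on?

Tuesday

First find the weekday of Sep 24, 2245. Doomsday rule: the anchor day for the 2200s is Friday. For year 45: 45÷12 = 3 r 9, and 9÷4 = 2, so 3+9+2 = 14.
Friday + 14 ≡ Friday — that's 2245's doomsday.
In September the doomsday date is Sep 5.
Sep 24 is 19 days after Sep 5; 19 mod 7 = 5, so Friday + 5 = Wednesday.
4521 mod 7 = 6, so 4521 days after a Wednesday is Wednesday + 6 = Tuesday.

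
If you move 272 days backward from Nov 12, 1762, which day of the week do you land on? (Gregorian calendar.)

Saturday

First find the weekday of Nov 12, 1762. Doomsday rule: the anchor day for the 1700s is Sunday. For year 62: 62÷12 = 5 r 2, and 2÷4 = 0, so 5+2+0 = 7.
Sunday + 7 ≡ Sunday — that's 1762's doomsday.
In November the doomsday date is Nov 7.
Nov 12 is 5 days after Nov 7; 5 mod 7 = 5, so Sunday + 5 = Friday.
272 mod 7 = 6, so 272 days before a Friday is Friday − 6 = Saturday.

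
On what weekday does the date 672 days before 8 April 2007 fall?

Apr 8, 2007 is a Sunday.
672 mod 7 = 0, so 672 days before a Sunday is Sunday − 0 = Sunday.

Sunday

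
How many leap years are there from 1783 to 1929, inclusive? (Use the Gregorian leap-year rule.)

35

Multiples of 4 in [1783,1929]: 37.
Of those, multiples of 100: 2 (not leap unless ÷400).
Multiples of 400: 0.
Leap years = 37 − 2 + 0 = 35.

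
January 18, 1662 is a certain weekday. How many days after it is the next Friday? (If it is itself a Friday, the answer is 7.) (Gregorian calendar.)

Jan 18, 1662 is a Wednesday.
From Wednesday to the next Friday is 2 days.

2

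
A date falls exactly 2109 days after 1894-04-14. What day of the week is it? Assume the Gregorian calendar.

First find the weekday of Apr 14, 1894. Doomsday rule: the anchor day for the 1800s is Friday. For year 94: 94÷12 = 7 r 10, and 10÷4 = 2, so 7+10+2 = 19.
Friday + 19 ≡ Wednesday — that's 1894's doomsday.
In April the doomsday date is Apr 4.
Apr 14 is 10 days after Apr 4; 10 mod 7 = 3, so Wednesday + 3 = Saturday.
2109 mod 7 = 2, so 2109 days after a Saturday is Saturday + 2 = Monday.

Monday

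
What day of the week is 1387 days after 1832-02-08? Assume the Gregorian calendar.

Feb 8, 1832 is a Wednesday.
1387 mod 7 = 1, so 1387 days after a Wednesday is Wednesday + 1 = Thursday.

Thursday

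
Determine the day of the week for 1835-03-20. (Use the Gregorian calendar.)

Friday

January 1, 1835 is a Thursday.
Jan 1, 1835 → Feb 1, 1835: 31 days (January has 31).
Feb 1, 1835 → Mar 1, 1835: 28 days (February has 28).
Mar 1, 1835 → Mar 20, 1835: 19 days.
Total: 78 days.
78 mod 7 = 1, so Thursday + 1 = Friday.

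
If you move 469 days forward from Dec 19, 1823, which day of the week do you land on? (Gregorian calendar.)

First find the weekday of Dec 19, 1823. Doomsday rule: the anchor day for the 1800s is Friday. For year 23: 23÷12 = 1 r 11, and 11÷4 = 2, so 1+11+2 = 14.
Friday + 14 ≡ Friday — that's 1823's doomsday.
In December the doomsday date is Dec 12.
Dec 19 is 7 days after Dec 12; 7 mod 7 = 0, so Friday + 0 = Friday.
469 mod 7 = 0, so 469 days after a Friday is Friday + 0 = Friday.

Friday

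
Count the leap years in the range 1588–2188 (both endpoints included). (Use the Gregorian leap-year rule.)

Multiples of 4 in [1588,2188]: 151.
Of those, multiples of 100: 6 (not leap unless ÷400).
Multiples of 400: 2.
Leap years = 151 − 6 + 2 = 147.

147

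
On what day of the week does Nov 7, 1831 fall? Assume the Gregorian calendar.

Monday

Doomsday rule: the anchor day for the 1800s is Friday. For year 31: 31÷12 = 2 r 7, and 7÷4 = 1, so 2+7+1 = 10.
Friday + 10 ≡ Monday — that's 1831's doomsday.
In November the doomsday date is Nov 7.
Nov 7 is the doomsday itself: Monday.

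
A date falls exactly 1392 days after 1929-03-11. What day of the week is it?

Sunday

Mar 11, 1929 is a Monday.
1392 mod 7 = 6, so 1392 days after a Monday is Monday + 6 = Sunday.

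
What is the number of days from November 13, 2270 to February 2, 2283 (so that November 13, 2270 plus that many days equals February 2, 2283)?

Nov 13, 2270 → Nov 13, 2271: 365 days.
Nov 13, 2271 → Nov 13, 2272: 366 days (Feb 29, 2272 is in that span).
Nov 13, 2272 → Nov 13, 2273: 365 days.
Nov 13, 2273 → Nov 13, 2274: 365 days.
Nov 13, 2274 → Nov 13, 2275: 365 days.
Nov 13, 2275 → Nov 13, 2276: 366 days (Feb 29, 2276 is in that span).
Nov 13, 2276 → Nov 13, 2277: 365 days.
Nov 13, 2277 → Nov 13, 2278: 365 days.
Nov 13, 2278 → Nov 13, 2279: 365 days.
Nov 13, 2279 → Nov 13, 2280: 366 days (Feb 29, 2280 is in that span).
Nov 13, 2280 → Nov 13, 2281: 365 days.
Nov 13, 2281 → Nov 13, 2282: 365 days.
Nov 13, 2282 → Dec 13, 2282: 30 days (November has 30).
Dec 13, 2282 → Jan 13, 2283: 31 days (December has 31).
Jan 13, 2283 → Feb 2, 2283: 20 days.
Total: 4464 days.

4464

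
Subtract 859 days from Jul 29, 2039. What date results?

−365 (one year) → Jul 29, 2038 (494 left).
−365 (one year) → Jul 29, 2037 (129 left).
−29 → Jun 30, 2037 (end of Jun, 30 days; 100 left).
−30 → May 31, 2037 (end of May, 31 days; 70 left).
−31 → Apr 30, 2037 (end of Apr, 30 days; 39 left).
−30 → Mar 31, 2037 (end of Mar, 31 days; 9 left).
−9 → Mar 22, 2037.

March 22, 2037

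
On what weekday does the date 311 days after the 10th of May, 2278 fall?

May 10, 2278 is a Friday.
311 mod 7 = 3, so 311 days after a Friday is Friday + 3 = Monday.

Monday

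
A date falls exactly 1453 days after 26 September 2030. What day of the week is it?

Sep 26, 2030 is a Thursday.
1453 mod 7 = 4, so 1453 days after a Thursday is Thursday + 4 = Monday.

Monday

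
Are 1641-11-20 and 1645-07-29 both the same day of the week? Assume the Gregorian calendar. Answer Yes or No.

From Nov 20, 1641 to Jul 29, 1645 is 1347 days.
1347 mod 7 = 3, so they are different weekdays.
(Nov 20, 1641 is a Wednesday; Jul 29, 1645 is a Saturday.)

No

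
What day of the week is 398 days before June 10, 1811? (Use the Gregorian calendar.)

Tuesday

First find the weekday of Jun 10, 1811. Doomsday rule: the anchor day for the 1800s is Friday. For year 11: 11÷12 = 0 r 11, and 11÷4 = 2, so 0+11+2 = 13.
Friday + 13 ≡ Thursday — that's 1811's doomsday.
In June the doomsday date is Jun 6.
Jun 10 is 4 days after Jun 6; 4 mod 7 = 4, so Thursday + 4 = Monday.
398 mod 7 = 6, so 398 days before a Monday is Monday − 6 = Tuesday.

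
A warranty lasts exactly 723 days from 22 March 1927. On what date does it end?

March 14, 1929

+366 (one year; includes Feb 29, 1928) → Mar 22, 1928 (357 left).
Mar has 31 days: +10 → Apr 1, 1928 (347 left).
Apr has 30 days: +30 → May 1, 1928 (317 left).
May has 31 days: +31 → Jun 1, 1928 (286 left).
Jun has 30 days: +30 → Jul 1, 1928 (256 left).
Jul has 31 days: +31 → Aug 1, 1928 (225 left).
Aug has 31 days: +31 → Sep 1, 1928 (194 left).
Sep has 30 days: +30 → Oct 1, 1928 (164 left).
Oct has 31 days: +31 → Nov 1, 1928 (133 left).
Nov has 30 days: +30 → Dec 1, 1928 (103 left).
Dec has 31 days: +31 → Jan 1, 1929 (72 left).
Jan has 31 days: +31 → Feb 1, 1929 (41 left).
Feb has 28 days: +28 → Mar 1, 1929 (13 left).
+13 → Mar 14, 1929.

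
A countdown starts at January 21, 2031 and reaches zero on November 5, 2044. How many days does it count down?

Jan 21, 2031 → Jan 21, 2032: 365 days.
Jan 21, 2032 → Jan 21, 2033: 366 days (Feb 29, 2032 is in that span).
Jan 21, 2033 → Jan 21, 2034: 365 days.
Jan 21, 2034 → Jan 21, 2035: 365 days.
Jan 21, 2035 → Jan 21, 2036: 365 days.
Jan 21, 2036 → Jan 21, 2037: 366 days (Feb 29, 2036 is in that span).
Jan 21, 2037 → Jan 21, 2038: 365 days.
Jan 21, 2038 → Jan 21, 2039: 365 days.
Jan 21, 2039 → Jan 21, 2040: 365 days.
Jan 21, 2040 → Jan 21, 2041: 366 days (Feb 29, 2040 is in that span).
Jan 21, 2041 → Jan 21, 2042: 365 days.
Jan 21, 2042 → Jan 21, 2043: 365 days.
Jan 21, 2043 → Jan 21, 2044: 365 days.
Jan 21, 2044 → Feb 21, 2044: 31 days (January has 31).
Feb 21, 2044 → Mar 21, 2044: 29 days (February has 29).
Mar 21, 2044 → Apr 21, 2044: 31 days (March has 31).
Apr 21, 2044 → May 21, 2044: 30 days (April has 30).
May 21, 2044 → Jun 21, 2044: 31 days (May has 31).
Jun 21, 2044 → Jul 21, 2044: 30 days (June has 30).
Jul 21, 2044 → Aug 21, 2044: 31 days (July has 31).
Aug 21, 2044 → Sep 21, 2044: 31 days (August has 31).
Sep 21, 2044 → Oct 21, 2044: 30 days (September has 30).
Oct 21, 2044 → Nov 5, 2044: 15 days.
Total: 5037 days.

5037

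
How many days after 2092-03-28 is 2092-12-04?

251

Mar 28, 2092 → Apr 28, 2092: 31 days (March has 31).
Apr 28, 2092 → May 28, 2092: 30 days (April has 30).
May 28, 2092 → Jun 28, 2092: 31 days (May has 31).
Jun 28, 2092 → Jul 28, 2092: 30 days (June has 30).
Jul 28, 2092 → Aug 28, 2092: 31 days (July has 31).
Aug 28, 2092 → Sep 28, 2092: 31 days (August has 31).
Sep 28, 2092 → Oct 28, 2092: 30 days (September has 30).
Oct 28, 2092 → Nov 28, 2092: 31 days (October has 31).
Nov 28, 2092 → Dec 4, 2092: 6 days.
Total: 251 days.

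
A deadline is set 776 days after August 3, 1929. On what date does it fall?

September 18, 1931

+365 (one year) → Aug 3, 1930 (411 left).
+365 (one year) → Aug 3, 1931 (46 left).
Aug has 31 days: +29 → Sep 1, 1931 (17 left).
+17 → Sep 18, 1931.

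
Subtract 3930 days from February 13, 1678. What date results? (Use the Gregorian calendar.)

−365 (one year) → Feb 13, 1677 (3565 left).
−366 (one year; includes Feb 29, 1676) → Feb 13, 1676 (3199 left).
−365 (one year) → Feb 13, 1675 (2834 left).
−365 (one year) → Feb 13, 1674 (2469 left).
−365 (one year) → Feb 13, 1673 (2104 left).
−366 (one year; includes Feb 29, 1672) → Feb 13, 1672 (1738 left).
−365 (one year) → Feb 13, 1671 (1373 left).
−365 (one year) → Feb 13, 1670 (1008 left).
−365 (one year) → Feb 13, 1669 (643 left).
−366 (one year; includes Feb 29, 1668) → Feb 13, 1668 (277 left).
−13 → Jan 31, 1668 (end of Jan, 31 days; 264 left).
−31 → Dec 31, 1667 (end of Dec, 31 days; 233 left).
−31 → Nov 30, 1667 (end of Nov, 30 days; 202 left).
−30 → Oct 31, 1667 (end of Oct, 31 days; 172 left).
−31 → Sep 30, 1667 (end of Sep, 30 days; 141 left).
−30 → Aug 31, 1667 (end of Aug, 31 days; 111 left).
−31 → Jul 31, 1667 (end of Jul, 31 days; 80 left).
−31 → Jun 30, 1667 (end of Jun, 30 days; 49 left).
−30 → May 31, 1667 (end of May, 31 days; 19 left).
−19 → May 12, 1667.

May 12, 1667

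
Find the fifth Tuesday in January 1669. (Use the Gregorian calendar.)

January 29, 1669

January 1, 1669 is a Tuesday.
The first Tuesday is therefore January 1 (same day).
The fifth Tuesday is 1 + 4×7 = January 29.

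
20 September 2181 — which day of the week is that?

Thursday

Doomsday rule: the anchor day for the 2100s is Sunday. For year 81: 81÷12 = 6 r 9, and 9÷4 = 2, so 6+9+2 = 17.
Sunday + 17 ≡ Wednesday — that's 2181's doomsday.
In September the doomsday date is Sep 5.
Sep 20 is 15 days after Sep 5; 15 mod 7 = 1, so Wednesday + 1 = Thursday.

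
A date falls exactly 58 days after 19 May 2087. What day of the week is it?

May 19, 2087 is a Monday.
58 mod 7 = 2, so 58 days after a Monday is Monday + 2 = Wednesday.

Wednesday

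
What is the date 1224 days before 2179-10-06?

May 30, 2176

−365 (one year) → Oct 6, 2178 (859 left).
−365 (one year) → Oct 6, 2177 (494 left).
−365 (one year) → Oct 6, 2176 (129 left).
−6 → Sep 30, 2176 (end of Sep, 30 days; 123 left).
−30 → Aug 31, 2176 (end of Aug, 31 days; 93 left).
−31 → Jul 31, 2176 (end of Jul, 31 days; 62 left).
−31 → Jun 30, 2176 (end of Jun, 30 days; 31 left).
−30 → May 31, 2176 (end of May, 31 days; 1 left).
−1 → May 30, 2176.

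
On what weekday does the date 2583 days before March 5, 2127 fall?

Wednesday

First find the weekday of Mar 5, 2127. Doomsday rule: the anchor day for the 2100s is Sunday. For year 27: 27÷12 = 2 r 3, and 3÷4 = 0, so 2+3+0 = 5.
Sunday + 5 ≡ Friday — that's 2127's doomsday.
In March the doomsday date is Mar 14.
Mar 5 is 9 days before Mar 14; 9 mod 7 = 2, so Friday − 2 = Wednesday.
2583 mod 7 = 0, so 2583 days before a Wednesday is Wednesday − 0 = Wednesday.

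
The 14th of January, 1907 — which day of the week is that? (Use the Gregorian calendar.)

Monday

January 1, 1907 is a Tuesday.
Jan 1, 1907 → Jan 14, 1907: 13 days.
Total: 13 days.
13 mod 7 = 6, so Tuesday + 6 = Monday.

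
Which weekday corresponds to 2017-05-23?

Tuesday

January 1, 2017 is a Sunday.
Jan 1, 2017 → Feb 1, 2017: 31 days (January has 31).
Feb 1, 2017 → Mar 1, 2017: 28 days (February has 28).
Mar 1, 2017 → Apr 1, 2017: 31 days (March has 31).
Apr 1, 2017 → May 1, 2017: 30 days (April has 30).
May 1, 2017 → May 23, 2017: 22 days.
Total: 142 days.
142 mod 7 = 2, so Sunday + 2 = Tuesday.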